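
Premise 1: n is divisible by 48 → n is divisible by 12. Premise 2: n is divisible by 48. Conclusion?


Modus ponens: P → Q, P ⊢ Q
P: n is divisible by 48
Q: n is divisible by 12
We have P → Q and P is true.
By modus ponens, Q must be true.

n is divisible by 12


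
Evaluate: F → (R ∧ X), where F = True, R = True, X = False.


F = True, R = True, X = False
Step 1: R ∧ X = True AND False = False
Step 2: F → (False): false only when F=True and consequent=False.
Result: False

False


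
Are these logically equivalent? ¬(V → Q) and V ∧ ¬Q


Expression 1: ¬(V → Q)
Expression 2: V ∧ ¬Q
Truth table (V Q | Expr1 Expr2):
  T T |   F     F
  T F |   T     T
  F T |   F     F
  F F |   F     F
All 4 rows agree, so the expressions are logically equivalent.

Yes


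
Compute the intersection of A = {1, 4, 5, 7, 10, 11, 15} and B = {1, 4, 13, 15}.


A = {1, 4, 5, 7, 10, 11, 15}
B = {1, 4, 13, 15}
Operation: intersection
Elements in both: 1, 4, 15

{1, 4, 15}


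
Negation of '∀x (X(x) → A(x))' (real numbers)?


Original: ∀x (X(x) → A(x))
Rule: ¬∀→∃, ¬∃→∀, negate predicate.
Negation: ∃x (X(x) ∧ ¬A(x))

∃x (X(x) ∧ ¬A(x))


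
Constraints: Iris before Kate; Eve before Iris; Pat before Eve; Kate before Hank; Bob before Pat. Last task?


Constraints: Iris before Kate; Eve before Iris; Pat before Eve; Kate before Hank; Bob before Pat
The last task can have nothing scheduled after it, so it must never appear on the left of a 'before'.
Tasks appearing before some other task: Iris, Eve, Pat, Kate, Bob.
The only task not in that list is Hank → it is last.

Hank


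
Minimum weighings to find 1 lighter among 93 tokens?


Each weighing has 3 outcomes (left heavy / balance / right heavy), so k weighings distinguish at most 3^k cases; splitting into three near-equal groups achieves this.
Need 3^k ≥ 93: 3^4 = 81 < 93 ≤ 3^5 = 243
k = ⌈log₃(93)⌉ = 5

5


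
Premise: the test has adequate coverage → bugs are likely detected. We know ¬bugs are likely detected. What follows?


Modus tollens: P → Q, ¬Q ⊢ ¬P
P: the test has adequate coverage
Q: bugs are likely detected
We have P → Q and Q is false.
By modus tollens, P must be false.

It is not the case that the test has adequate coverage


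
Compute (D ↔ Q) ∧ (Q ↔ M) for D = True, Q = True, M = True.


D = True, Q = True, M = True
Step 1: D ↔ Q is true when D and Q have the same value. Result: True
Step 2: Q ↔ M is true when Q and M have the same value. Result: True
Step 3: True ∧ True = True

True


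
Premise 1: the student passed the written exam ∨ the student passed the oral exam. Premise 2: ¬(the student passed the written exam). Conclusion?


Disjunctive syllogism: P ∨ Q, ¬P ⊢ Q
Disjunction: the student passed the written exam ∨ the student passed the oral exam
We know it is not the case that the student passed the written exam.
By disjunctive syllogism, the other disjunct must be true.

The student passed the oral exam


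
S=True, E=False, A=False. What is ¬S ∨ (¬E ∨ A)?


S = True, E = False, A = False
Expression: ¬S ∨ (¬E ∨ A)
Step 1: ¬E = NOT False = True
Step 2: ¬E ∨ A = True OR False = True
Step 3: ¬S = NOT True = False
Step 4: (False) ∨ (True) = False OR True = True

True


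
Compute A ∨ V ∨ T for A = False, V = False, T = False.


A = False, V = False, T = False
Step 1: A ∨ V = False OR False = False
Step 2: False ∨ T = False OR False = False
OR is true when at least one operand is true.

False


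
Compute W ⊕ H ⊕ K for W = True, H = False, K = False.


W = True, H = False, K = False
Step 1: W ⊕ H = True XOR False = True
Step 2: True ⊕ K = True XOR False = True
XOR is true when an odd number of operands are true.

True


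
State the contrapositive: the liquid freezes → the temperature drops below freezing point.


Original: If the liquid freezes, then the temperature drops below freezing point
Contrapositive: If ¬Q, then ¬P
Negate Q: not (the temperature drops below freezing point)
Negate P: not (the liquid freezes)

If not (the temperature drops below freezing point), then not (the liquid freezes).


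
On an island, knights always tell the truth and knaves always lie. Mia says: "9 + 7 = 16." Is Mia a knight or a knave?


Statement: "9 + 7 = 16."
Actual: 9 + 7 = 16
Claimed: 16
Statement is TRUE → Mia tells the truth → Knight

Knight


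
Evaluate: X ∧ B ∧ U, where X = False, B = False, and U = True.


X = False, B = False, U = True
Step 1: X ∧ B = False AND False = False
Step 2: (False) ∧ U = (False) AND True = False
AND is true only when ALL operands are true.

False


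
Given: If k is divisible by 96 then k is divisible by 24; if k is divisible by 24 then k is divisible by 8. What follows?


Hypothetical syllogism: P → Q, Q → R ⊢ P → R
Premise 1: k is divisible by 96 → k is divisible by 24
Premise 2: k is divisible by 24 → k is divisible by 8
Chain the implications: the middle term (k is divisible by 24) links the two.
Conclusion: If k is divisible by 96, then k is divisible by 8.

If k is divisible by 96, then k is divisible by 8.


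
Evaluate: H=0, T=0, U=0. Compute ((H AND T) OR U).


H AND T = 0&0 = 0
0 OR 0 = 0

0


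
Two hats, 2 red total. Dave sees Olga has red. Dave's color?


Total red = 2, Olga = red
Red accounted for: 1
Remaining for Dave: 1
Dave's hat is red.

red


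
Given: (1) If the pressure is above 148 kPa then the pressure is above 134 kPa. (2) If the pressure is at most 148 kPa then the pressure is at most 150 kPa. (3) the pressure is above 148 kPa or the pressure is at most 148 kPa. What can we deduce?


Constructive dilemma: (P → Q) ∧ (R → S), P ∨ R ⊢ Q ∨ S
Premise 1: the pressure is above 148 kPa → the pressure is above 134 kPa
Premise 2: the pressure is at most 148 kPa → the pressure is at most 150 kPa
Premise 3: the pressure is above 148 kPa ∨ the pressure is at most 148 kPa
Case 1: Assuming the pressure is above 148 kPa, then by Premise 1, the pressure is above 134 kPa.
Case 2: Assuming the pressure is at most 148 kPa, then by Premise 2, the pressure is at most 150 kPa.
Since one of the pressure is above 148 kPa or the pressure is at most 148 kPa must hold, we get the pressure is above 134 kPa or the pressure is at most 150 kPa.

The pressure is above 134 kPa or the pressure is at most 150 kPa.


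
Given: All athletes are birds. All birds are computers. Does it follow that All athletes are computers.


Premise 1: All athletes are birds.
Premise 2: All birds are computers.
Conclusion: All athletes are computers.
Barbara syllogism (AAA-1): All A are B, All B are C → All A are C.
Middle term (birds) distributed in premise 2.

Valid


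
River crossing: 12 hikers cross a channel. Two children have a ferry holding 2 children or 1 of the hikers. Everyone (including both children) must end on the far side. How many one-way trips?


Per crossing of one of the hikers: children→, one←, one of the hikers→, one← = 4 trips
12 × 4 = 48, + 1 final children→ = 49
Minimum trips = 49

49


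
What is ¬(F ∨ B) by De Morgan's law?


De Morgan's law: ¬(P ∨ Q) ≡ ¬P ∧ ¬Q
¬(F ∨ B) = ¬F ∧ ¬B

¬F ∧ ¬B


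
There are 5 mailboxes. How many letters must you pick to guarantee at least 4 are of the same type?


Pigeonhole: to guarantee k in one of n categories, need (k-1)×n + 1.
k = 4, n = 5
Minimum = (4-1) × 5 + 1 = 3 × 5 + 1

16


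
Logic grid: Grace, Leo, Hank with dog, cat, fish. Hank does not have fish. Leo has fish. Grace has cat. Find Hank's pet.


From clues:
  Leo → fish
  Grace → cat
By elimination, Hank gets the remaining.

dog


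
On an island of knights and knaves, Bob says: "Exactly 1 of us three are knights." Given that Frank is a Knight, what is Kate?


Bob claims exactly 1 knights among Bob, Frank, Kate.
Given: Frank is a Knight.

Case 1: Bob is a Knight (tells truth)
  Then exactly 1 of the three are knights.
  Counting Bob, Frank: 2 knight(s) so far. Need -1 more → impossible.
Case 2: Bob is a Knave (lies)
  Then the count is NOT 1.
  If Kate = Knave, count = 1 = 1 → claim would be true, contradicts lie.
  If Kate = Knight, count = 2 ≠ 1 → lie confirmed ✓

Kate is a Knight.

Knight


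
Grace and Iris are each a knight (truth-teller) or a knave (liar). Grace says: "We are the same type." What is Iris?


Grace says: "We are the same type."
Case 1: Grace is a Knight (truth-teller)
  Statement is true → they ARE the same → Iris is also a Knight
Case 2: Grace is a Knave (liar)
  Statement is false → they are NOT the same → Iris is a Knight
In both cases, Iris is a Knight.

Knight


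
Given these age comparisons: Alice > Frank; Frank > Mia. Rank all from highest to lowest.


Constraints: Alice > Frank; Frank > Mia
Method: at each step, the next-highest is the one remaining person who never appears on the smaller side of a constraint between remaining people.
  Step 1: remaining {Mia, Alice, Frank}; on the smaller side: {Mia, Frank} → Alice is next (Alice > Frank).
  Step 2: remaining {Mia, Frank}; on the smaller side: {Mia} → Frank is next (Frank > Mia).
  Step 3: only Mia remains → lowest.
Final ranking (highest to lowest):

Alice > Frank > Mia


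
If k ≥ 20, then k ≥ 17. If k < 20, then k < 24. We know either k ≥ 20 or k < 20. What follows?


Constructive dilemma: (P → Q) ∧ (R → S), P ∨ R ⊢ Q ∨ S
Premise 1: k ≥ 20 → k ≥ 17
Premise 2: k < 20 → k < 24
Premise 3: k ≥ 20 ∨ k < 20
Case 1: Assuming k ≥ 20, then by Premise 1, k ≥ 17.
Case 2: Assuming k < 20, then by Premise 2, k < 24.
Since one of k ≥ 20 or k < 20 must hold, we get k ≥ 17 or k < 24.

k ≥ 17 or k < 24.


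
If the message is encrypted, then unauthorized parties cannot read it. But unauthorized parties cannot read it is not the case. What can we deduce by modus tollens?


Modus tollens: P → Q, ¬Q ⊢ ¬P
P: the message is encrypted
Q: unauthorized parties cannot read it
We have P → Q and Q is false.
By modus tollens, P must be false.

It is not the case that the message is encrypted


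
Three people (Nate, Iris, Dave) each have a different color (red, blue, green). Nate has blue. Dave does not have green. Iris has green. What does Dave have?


From clues:
  Nate → blue
  Iris → green
By elimination, Dave gets the remaining.

red


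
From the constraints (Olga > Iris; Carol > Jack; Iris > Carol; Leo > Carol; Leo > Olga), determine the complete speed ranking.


Constraints: Olga > Iris; Carol > Jack; Iris > Carol; Leo > Carol; Leo > Olga
Method: at each step, the next-highest is the one remaining person who never appears on the smaller side of a constraint between remaining people.
  Step 1: remaining {Leo, Olga, Jack, Iris, Carol}; on the smaller side: {Olga, Jack, Iris, Carol} → Leo is next (Leo > Carol; Leo > Olga).
  Step 2: remaining {Olga, Jack, Iris, Carol}; on the smaller side: {Jack, Iris, Carol} → Olga is next (Olga > Iris).
  Step 3: remaining {Jack, Iris, Carol}; on the smaller side: {Jack, Carol} → Iris is next (Iris > Carol).
  Step 4: remaining {Jack, Carol}; on the smaller side: {Jack} → Carol is next (Carol > Jack).
  Step 5: only Jack remains → lowest.
Final ranking (highest to lowest):

Leo > Olga > Iris > Carol > Jack


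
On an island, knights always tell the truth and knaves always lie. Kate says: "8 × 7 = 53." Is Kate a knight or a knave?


Statement: "8 × 7 = 53."
Actual: 8 × 7 = 56
Claimed: 53
Statement is FALSE → Kate lies → Knave

Knave


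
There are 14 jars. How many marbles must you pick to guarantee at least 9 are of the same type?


Pigeonhole: to guarantee k in one of n categories, need (k-1)×n + 1.
k = 9, n = 14
Minimum = (9-1) × 14 + 1 = 8 × 14 + 1

113


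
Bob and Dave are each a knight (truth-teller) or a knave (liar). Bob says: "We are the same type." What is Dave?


Bob says: "We are the same type."
Case 1: Bob is a Knight (truth-teller)
  Statement is true → they ARE the same → Dave is also a Knight
Case 2: Bob is a Knave (liar)
  Statement is false → they are NOT the same → Dave is a Knight
In both cases, Dave is a Knight.

Knight


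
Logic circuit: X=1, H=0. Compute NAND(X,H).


X AND H = 0
NOT(0) = 1

1


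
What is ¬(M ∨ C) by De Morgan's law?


De Morgan's law: ¬(P ∨ Q) ≡ ¬P ∧ ¬Q
¬(M ∨ C) = ¬M ∧ ¬C

¬M ∧ ¬C


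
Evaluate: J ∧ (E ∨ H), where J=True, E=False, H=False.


J = True, E = False, H = False
Expression: J ∧ (E ∨ H)
Step 1: E ∨ H = False OR False = False
Step 2: J ∧ (False) = True AND False = False

False


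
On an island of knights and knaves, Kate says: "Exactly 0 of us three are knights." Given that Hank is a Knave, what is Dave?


Kate claims exactly 0 knights among Kate, Hank, Dave.
Given: Hank is a Knave.

Case 1: Kate is a Knight (tells truth)
  Then exactly 0 of the three are knights.
  Counting Kate, Hank: 1 knight(s) so far. Need -1 more → impossible.
Case 2: Kate is a Knave (lies)
  Then the count is NOT 0.
  If Dave = Knave, count = 0 = 0 → claim would be true, contradicts lie.
  If Dave = Knight, count = 1 ≠ 0 → lie confirmed ✓

Dave is a Knight.

Knight


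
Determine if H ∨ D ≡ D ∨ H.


Expression 1: H ∨ D
Expression 2: D ∨ H
Truth table (H D | Expr1 Expr2):
  T T |   T     T
  T F |   T     T
  F T |   T     T
  F F |   F     F
All 4 rows agree, so the expressions are logically equivalent.

Yes


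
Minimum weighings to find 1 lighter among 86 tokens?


Each weighing has 3 outcomes (left heavy / balance / right heavy), so k weighings distinguish at most 3^k cases; splitting into three near-equal groups achieves this.
Need 3^k ≥ 86: 3^4 = 81 < 86 ≤ 3^5 = 243
k = ⌈log₃(86)⌉ = 5

5


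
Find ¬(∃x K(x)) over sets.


Original: ∃x K(x)
Rule: ¬∀→∃, ¬∃→∀, negate predicate.
Negation: ∀x ¬K(x)

∀x ¬K(x)


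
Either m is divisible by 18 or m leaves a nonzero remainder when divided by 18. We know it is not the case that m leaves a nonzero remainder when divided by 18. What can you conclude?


Disjunctive syllogism: P ∨ Q, ¬P ⊢ Q
Disjunction: m is divisible by 18 ∨ m leaves a nonzero remainder when divided by 18
We know it is not the case that m leaves a nonzero remainder when divided by 18.
By disjunctive syllogism, the other disjunct must be true.

m is divisible by 18


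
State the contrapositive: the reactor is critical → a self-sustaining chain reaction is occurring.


Original: If the reactor is critical, then a self-sustaining chain reaction is occurring
Contrapositive: If ¬Q, then ¬P
Negate Q: not (a self-sustaining chain reaction is occurring)
Negate P: not (the reactor is critical)

If not (a self-sustaining chain reaction is occurring), then not (the reactor is critical).


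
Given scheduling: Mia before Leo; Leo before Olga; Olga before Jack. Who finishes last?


Constraints: Mia before Leo; Leo before Olga; Olga before Jack
The last task can have nothing scheduled after it, so it must never appear on the left of a 'before'.
Tasks appearing before some other task: Mia, Leo, Olga.
The only task not in that list is Jack → it is last.

Jack


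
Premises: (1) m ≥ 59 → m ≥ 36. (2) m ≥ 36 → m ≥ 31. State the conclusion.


Hypothetical syllogism: P → Q, Q → R ⊢ P → R
Premise 1: m ≥ 59 → m ≥ 36
Premise 2: m ≥ 36 → m ≥ 31
Chain the implications: the middle term (m ≥ 36) links the two.
Conclusion: If m ≥ 59, then m ≥ 31.

If m ≥ 59, then m ≥ 31.


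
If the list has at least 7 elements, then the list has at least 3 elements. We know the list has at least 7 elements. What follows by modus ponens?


Modus ponens: P → Q, P ⊢ Q
P: the list has at least 7 elements
Q: the list has at least 3 elements
We have P → Q and P is true.
By modus ponens, Q must be true.

The list has at least 3 elements


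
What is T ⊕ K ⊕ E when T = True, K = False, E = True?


T = True, K = False, E = True
Step 1: T ⊕ K = True XOR False = True
Step 2: True ⊕ E = True XOR True = False
XOR is true when an odd number of operands are true.

False


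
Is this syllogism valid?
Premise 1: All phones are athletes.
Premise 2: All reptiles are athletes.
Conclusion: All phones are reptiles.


Premise 1: All phones are athletes.
Premise 2: All reptiles are athletes.
Conclusion: All phones are reptiles.
Fallacy: undistributed middle. athletes is predicate in both.
Counterexample: phones and reptiles could be disjoint subsets of athletes.

Invalid


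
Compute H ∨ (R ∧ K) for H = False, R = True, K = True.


H = False, R = True, K = True
Step 1: R ∧ K = True AND True = True
Step 2: H ∨ True = False OR True = True
AND evaluated first (higher precedence); then OR applied.

True


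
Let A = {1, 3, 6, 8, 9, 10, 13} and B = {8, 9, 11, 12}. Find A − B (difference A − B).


A = {1, 3, 6, 8, 9, 10, 13}
B = {8, 9, 11, 12}
Operation: difference A − B
In A but not B: 1, 3, 6, 10, 13

{1, 3, 6, 10, 13}


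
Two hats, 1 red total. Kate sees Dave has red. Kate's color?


Total red = 1, Dave = red
Red accounted for: 1
Remaining for Kate: 0
Kate's hat is blue.

blue


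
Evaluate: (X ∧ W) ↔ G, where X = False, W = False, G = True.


X = False, W = False, G = True
Step 1: X ∧ W = False AND False = False
Step 2: (False) ↔ G: true when both sides have same truth value.
Result: False ↔ True = False

False


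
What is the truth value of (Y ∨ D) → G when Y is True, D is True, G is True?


Y = True, D = True, G = True
Step 1: Y ∨ D = True OR True = True
Step 2: (True) → G: false only when antecedent=True and G=False.
Result: True

True


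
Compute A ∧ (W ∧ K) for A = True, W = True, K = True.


A = True, W = True, K = True
Step 1: W ∧ K = True AND True = True
Step 2: A ∧ True = True AND True = True
AND is true only when ALL operands are true.

True


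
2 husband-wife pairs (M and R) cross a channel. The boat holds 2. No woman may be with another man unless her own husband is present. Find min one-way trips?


Label couples M and R.
1. WM+WR → (far: WM,WR; near: HM,HR)
2. WM ←   (far: WR; near: HM,HR,WM)
3. HM+HR → (far: HM,HR,WR; near: WM)
4. HM ←   (far: HR,WR; near: HM,WM)  — HM returns, since WM is alone on near bank
5. HM+WM → (far: all four; near: empty)
Every state respects the constraint.
Minimum trips = 5

5


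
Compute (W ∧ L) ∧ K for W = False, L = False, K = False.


W = False, L = False, K = False
Step 1: W ∧ L = False AND False = False
Step 2: False ∧ K = False AND False = False
AND is true only when ALL operands are true.

False


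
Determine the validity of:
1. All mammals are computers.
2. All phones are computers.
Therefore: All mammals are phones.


Premise 1: All mammals are computers.
Premise 2: All phones are computers.
Conclusion: All mammals are phones.
Fallacy: undistributed middle. computers is predicate in both.
Counterexample: mammals and phones could be disjoint subsets of computers.

Invalid


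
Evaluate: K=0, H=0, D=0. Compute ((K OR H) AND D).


K OR H = 0|0 = 0
0 AND 0 = 0

0


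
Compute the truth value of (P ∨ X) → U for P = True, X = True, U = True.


P = True, X = True, U = True
Step 1: P ∨ X = True OR True = True
Step 2: (True) → U: false only when antecedent=True and U=False.
Result: True

True


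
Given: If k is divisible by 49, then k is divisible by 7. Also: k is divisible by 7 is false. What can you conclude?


Modus tollens: P → Q, ¬Q ⊢ ¬P
P: k is divisible by 49
Q: k is divisible by 7
We have P → Q and Q is false.
By modus tollens, P must be false.

It is not the case that k is divisible by 49


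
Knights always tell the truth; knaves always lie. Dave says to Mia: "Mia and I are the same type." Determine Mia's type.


Dave says: "Mia and I are the same type."
Case 1: Dave is a Knight (truth-teller)
  Statement is true → they ARE the same → Mia is also a Knight
Case 2: Dave is a Knave (liar)
  Statement is false → they are NOT the same → Mia is a Knight
In both cases, Mia is a Knight.

Knight


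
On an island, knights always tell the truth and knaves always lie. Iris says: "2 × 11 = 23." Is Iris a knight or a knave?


Statement: "2 × 11 = 23."
Actual: 2 × 11 = 22
Claimed: 23
Statement is FALSE → Iris lies → Knave

Knave


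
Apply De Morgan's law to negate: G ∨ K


De Morgan's law: ¬(P ∨ Q) ≡ ¬P ∧ ¬Q
¬(G ∨ K) = ¬G ∧ ¬K

¬G ∧ ¬K


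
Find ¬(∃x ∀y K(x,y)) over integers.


Original: ∃x ∀y K(x,y)
Rule: ¬∀→∃, ¬∃→∀, negate predicate.
Negation: ∀x ∃y ¬K(x,y)

∀x ∃y ¬K(x,y)


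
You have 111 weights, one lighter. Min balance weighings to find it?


Each weighing has 3 outcomes (left heavy / balance / right heavy), so k weighings distinguish at most 3^k cases; splitting into three near-equal groups achieves this.
Need 3^k ≥ 111: 3^4 = 81 < 111 ≤ 3^5 = 243
k = ⌈log₃(111)⌉ = 5

5


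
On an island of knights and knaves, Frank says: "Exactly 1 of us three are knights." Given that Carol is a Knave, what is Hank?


Frank claims exactly 1 knights among Frank, Carol, Hank.
Given: Carol is a Knave.

Case 1: Frank is a Knight (tells truth)
  Then exactly 1 of the three are knights.
  Counting Frank, Carol: 1 knight(s) so far. Need 0 more → Hank = Knave.
Case 2: Frank is a Knave (lies)
  Then the count is NOT 1.
  If Hank = Knight, count = 1 = 1 → claim would be true, contradicts lie.
  If Hank = Knave, count = 0 ≠ 1 → lie confirmed ✓

Hank is a Knave.

Knave


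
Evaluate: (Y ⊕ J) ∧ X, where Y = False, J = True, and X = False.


Y = False, J = True, X = False
Step 1: Y ⊕ J = False XOR True = True
Step 2: True ∧ X = True AND False = False
XOR true when exactly one of Y,J is true; then AND with X.

False


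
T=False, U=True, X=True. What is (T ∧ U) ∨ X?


T = False, U = True, X = True
Expression: (T ∧ U) ∨ X
Step 1: T ∧ U = False AND True = False
Step 2: (False) ∨ X = False OR True = True

True


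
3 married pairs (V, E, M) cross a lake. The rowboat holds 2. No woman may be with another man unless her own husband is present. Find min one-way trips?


Label couples V, E, M (H = husband, W = wife).
Counting alone: 6 people, the rowboat carries 2 and someone must bring it back, so each round trip nets at most +1 on the far side until the last crossing → at least 9 trips. The jealousy constraint makes 9 impossible; the shortest valid schedule has 11:
1. WV+WE →  (far: WV,WE; near: HV,HE,HM,WM)
2. WV ←       (far: WE; near: HV,HE,HM,WV,WM)
3. WV+WM →  (far: WV,WE,WM; near: HV,HE,HM)
4. WV ←       (far: WE,WM; near: HV,HE,HM,WV)
5. HE+HM →  (far: HE,WE,HM,WM; near: HV,WV)
6. HE+WE ←  (far: HM,WM; near: HV,WV,HE,WE)
7. HV+HE →  (far: HV,HE,HM,WM; near: WV,WE)
8. WM ←       (far: HV,HE,HM; near: WV,WE,WM)
9. WV+WE →  (far: HV,WV,HE,WE,HM; near: WM)
10. HM ←      (far: HV,WV,HE,WE; near: HM,WM)
11. HM+WM → (far: all six; near: empty)
In every state each wife is either with her husband or with no other man.
Minimum trips = 11

11


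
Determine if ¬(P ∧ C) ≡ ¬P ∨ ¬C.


Expression 1: ¬(P ∧ C)
Expression 2: ¬P ∨ ¬C
Truth table (P C | Expr1 Expr2):
  T T |   F     F
  T F |   T     T
  F T |   T     T
  F F |   T     T
All 4 rows agree, so the expressions are logically equivalent.

Yes


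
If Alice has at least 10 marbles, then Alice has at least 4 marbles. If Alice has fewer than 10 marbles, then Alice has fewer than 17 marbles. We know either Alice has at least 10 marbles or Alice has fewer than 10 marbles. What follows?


Constructive dilemma: (P → Q) ∧ (R → S), P ∨ R ⊢ Q ∨ S
Premise 1: Alice has at least 10 marbles → Alice has at least 4 marbles
Premise 2: Alice has fewer than 10 marbles → Alice has fewer than 17 marbles
Premise 3: Alice has at least 10 marbles ∨ Alice has fewer than 10 marbles
Case 1: Assuming Alice has at least 10 marbles, then by Premise 1, Alice has at least 4 marbles.
Case 2: Assuming Alice has fewer than 10 marbles, then by Premise 2, Alice has fewer than 17 marbles.
Since one of Alice has at least 10 marbles or Alice has fewer than 10 marbles must hold, we get Alice has at least 4 marbles or Alice has fewer than 17 marbles.

Alice has at least 4 marbles or Alice has fewer than 17 marbles.


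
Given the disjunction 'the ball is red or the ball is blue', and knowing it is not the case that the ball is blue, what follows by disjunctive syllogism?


Disjunctive syllogism: P ∨ Q, ¬P ⊢ Q
Disjunction: the ball is red ∨ the ball is blue
We know it is not the case that the ball is blue.
By disjunctive syllogism, the other disjunct must be true.

The ball is red


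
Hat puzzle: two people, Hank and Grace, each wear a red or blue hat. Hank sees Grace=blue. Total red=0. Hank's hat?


Total red = 0, Grace = blue
Red accounted for: 0
Remaining for Hank: 0
Hank's hat is blue.

blue


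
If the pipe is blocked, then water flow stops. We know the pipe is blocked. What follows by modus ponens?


Modus ponens: P → Q, P ⊢ Q
P: the pipe is blocked
Q: water flow stops
We have P → Q and P is true.
By modus ponens, Q must be true.

Water flow stops


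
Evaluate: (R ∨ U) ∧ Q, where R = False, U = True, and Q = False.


R = False, U = True, Q = False
Step 1: R ∨ U = False OR True = True
Step 2: True ∧ Q = True AND False = False
OR is true when at least one operand is true; AND requires both.

False


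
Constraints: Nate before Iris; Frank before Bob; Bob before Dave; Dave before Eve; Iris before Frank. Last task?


Constraints: Nate before Iris; Frank before Bob; Bob before Dave; Dave before Eve; Iris before Frank
The last task can have nothing scheduled after it, so it must never appear on the left of a 'before'.
Tasks appearing before some other task: Nate, Frank, Bob, Dave, Iris.
The only task not in that list is Eve → it is last.

Eve


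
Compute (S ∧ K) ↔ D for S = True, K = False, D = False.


S = True, K = False, D = False
Step 1: S ∧ K = True AND False = False
Step 2: (False) ↔ D: true when both sides have same truth value.
Result: False ↔ False = True

True


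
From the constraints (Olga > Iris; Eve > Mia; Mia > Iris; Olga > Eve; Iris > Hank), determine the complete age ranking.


Constraints: Olga > Iris; Eve > Mia; Mia > Iris; Olga > Eve; Iris > Hank
Method: at each step, the next-highest is the one remaining person who never appears on the smaller side of a constraint between remaining people.
  Step 1: remaining {Mia, Iris, Eve, Olga, Hank}; on the smaller side: {Mia, Iris, Eve, Hank} → Olga is next (Olga > Iris; Olga > Eve).
  Step 2: remaining {Mia, Iris, Eve, Hank}; on the smaller side: {Mia, Iris, Hank} → Eve is next (Eve > Mia).
  Step 3: remaining {Mia, Iris, Hank}; on the smaller side: {Iris, Hank} → Mia is next (Mia > Iris).
  Step 4: remaining {Iris, Hank}; on the smaller side: {Hank} → Iris is next (Iris > Hank).
  Step 5: only Hank remains → lowest.
Final ranking (highest to lowest):

Olga > Eve > Mia > Iris > Hank


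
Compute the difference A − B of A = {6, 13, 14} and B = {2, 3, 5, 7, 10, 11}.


A = {6, 13, 14}
B = {2, 3, 5, 7, 10, 11}
Operation: difference A − B
In A but not B: 6, 13, 14

{6, 13, 14}


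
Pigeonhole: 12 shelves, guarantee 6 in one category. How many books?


Pigeonhole: to guarantee k in one of n categories, need (k-1)×n + 1.
k = 6, n = 12
Minimum = (6-1) × 12 + 1 = 5 × 12 + 1

61


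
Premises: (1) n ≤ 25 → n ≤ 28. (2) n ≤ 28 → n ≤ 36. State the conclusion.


Hypothetical syllogism: P → Q, Q → R ⊢ P → R
Premise 1: n ≤ 25 → n ≤ 28
Premise 2: n ≤ 28 → n ≤ 36
Chain the implications: the middle term (n ≤ 28) links the two.
Conclusion: If n ≤ 25, then n ≤ 36.

If n ≤ 25, then n ≤ 36.


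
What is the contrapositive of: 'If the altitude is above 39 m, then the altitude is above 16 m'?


Original: If the altitude is above 39 m, then the altitude is above 16 m
Contrapositive: If ¬Q, then ¬P
Negate Q: not (the altitude is above 16 m)
Negate P: not (the altitude is above 39 m)

If not (the altitude is above 16 m), then not (the altitude is above 39 m).


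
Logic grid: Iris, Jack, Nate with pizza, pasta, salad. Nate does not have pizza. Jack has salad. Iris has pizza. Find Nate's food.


From clues:
  Jack → salad
  Iris → pizza
By elimination, Nate gets the remaining.

pasta


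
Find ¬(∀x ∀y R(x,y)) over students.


Original: ∀x ∀y R(x,y)
Rule: ¬∀→∃, ¬∃→∀, negate predicate.
Negation: ∃x ∃y ¬R(x,y)

∃x ∃y ¬R(x,y)


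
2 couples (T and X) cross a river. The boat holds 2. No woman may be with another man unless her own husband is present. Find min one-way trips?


Label couples T and X.
1. WT+WX → (far: WT,WX; near: HT,HX)
2. WT ←   (far: WX; near: HT,HX,WT)
3. HT+HX → (far: HT,HX,WX; near: WT)
4. HT ←   (far: HX,WX; near: HT,WT)  — HT returns, since WT is alone on near bank
5. HT+WT → (far: all four; near: empty)
Every state respects the constraint.
Minimum trips = 5

5


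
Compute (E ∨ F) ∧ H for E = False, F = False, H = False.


E = False, F = False, H = False
Step 1: E ∨ F = False OR False = False
Step 2: False ∧ H = False AND False = False
OR is true when at least one operand is true; AND requires both.

False


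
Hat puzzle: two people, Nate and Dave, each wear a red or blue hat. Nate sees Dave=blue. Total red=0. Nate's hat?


Total red = 0, Dave = blue
Red accounted for: 0
Remaining for Nate: 0
Nate's hat is blue.

blue


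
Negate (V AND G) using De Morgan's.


De Morgan's law: ¬(P ∧ Q) ≡ ¬P ∨ ¬Q
¬(V ∧ G) = ¬V ∨ ¬G

¬V ∨ ¬G


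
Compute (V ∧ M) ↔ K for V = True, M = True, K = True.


V = True, M = True, K = True
Step 1: V ∧ M = True AND True = True
Step 2: (True) ↔ K: true when both sides have same truth value.
Result: True ↔ True = True

True


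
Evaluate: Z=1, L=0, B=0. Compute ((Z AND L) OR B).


Z AND L = 1&0 = 0
0 OR 0 = 0

0


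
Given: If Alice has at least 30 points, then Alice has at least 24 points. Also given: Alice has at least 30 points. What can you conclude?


Modus ponens: P → Q, P ⊢ Q
P: Alice has at least 30 points
Q: Alice has at least 24 points
We have P → Q and P is true.
By modus ponens, Q must be true.

Alice has at least 24 points


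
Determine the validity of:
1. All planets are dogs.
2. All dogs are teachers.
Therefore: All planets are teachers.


Premise 1: All planets are dogs.
Premise 2: All dogs are teachers.
Conclusion: All planets are teachers.
Barbara syllogism (AAA-1): All A are B, All B are C → All A are C.
Middle term (dogs) distributed in premise 2.

Valid


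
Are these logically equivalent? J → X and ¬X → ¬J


Expression 1: J → X
Expression 2: ¬X → ¬J
Truth table (J X | Expr1 Expr2):
  T T |   T     T
  T F |   F     F
  F T |   T     T
  F F |   T     T
All 4 rows agree, so the expressions are logically equivalent.

Yes


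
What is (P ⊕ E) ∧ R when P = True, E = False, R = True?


P = True, E = False, R = True
Step 1: P ⊕ E = True XOR False = True
Step 2: True ∧ R = True AND True = True
XOR true when exactly one of P,E is true; then AND with R.

True


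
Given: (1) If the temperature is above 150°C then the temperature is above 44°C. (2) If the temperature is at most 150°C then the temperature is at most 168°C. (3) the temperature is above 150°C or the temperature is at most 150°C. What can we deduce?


Constructive dilemma: (P → Q) ∧ (R → S), P ∨ R ⊢ Q ∨ S
Premise 1: the temperature is above 150°C → the temperature is above 44°C
Premise 2: the temperature is at most 150°C → the temperature is at most 168°C
Premise 3: the temperature is above 150°C ∨ the temperature is at most 150°C
Case 1: Assuming the temperature is above 150°C, then by Premise 1, the temperature is above 44°C.
Case 2: Assuming the temperature is at most 150°C, then by Premise 2, the temperature is at most 168°C.
Since one of the temperature is above 150°C or the temperature is at most 150°C must hold, we get the temperature is above 44°C or the temperature is at most 168°C.

The temperature is above 44°C or the temperature is at most 168°C.


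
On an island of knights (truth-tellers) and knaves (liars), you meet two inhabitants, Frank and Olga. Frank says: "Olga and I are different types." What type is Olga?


Frank says: "Olga and I are different types."
Case 1: Frank is a Knight (truth-teller)
  Statement is true → they ARE different → Olga is a Knave
Case 2: Frank is a Knave (liar)
  Statement is false → they are NOT different → Olga is a Knave
In both cases, Olga is a Knave.

Knave


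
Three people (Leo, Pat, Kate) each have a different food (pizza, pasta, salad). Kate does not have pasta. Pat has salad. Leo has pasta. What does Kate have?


From clues:
  Pat → salad
  Leo → pasta
By elimination, Kate gets the remaining.

pizza


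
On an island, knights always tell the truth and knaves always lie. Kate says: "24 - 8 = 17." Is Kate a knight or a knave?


Statement: "24 - 8 = 17."
Actual: 24 - 8 = 16
Claimed: 17
Statement is FALSE → Kate lies → Knave

Knave


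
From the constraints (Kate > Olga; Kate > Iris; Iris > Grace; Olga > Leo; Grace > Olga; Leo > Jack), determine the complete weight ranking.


Constraints: Kate > Olga; Kate > Iris; Iris > Grace; Olga > Leo; Grace > Olga; Leo > Jack
Method: at each step, the next-highest is the one remaining person who never appears on the smaller side of a constraint between remaining people.
  Step 1: remaining {Grace, Iris, Kate, Jack, Olga, Leo}; on the smaller side: {Grace, Iris, Jack, Olga, Leo} → Kate is next (Kate > Olga; Kate > Iris).
  Step 2: remaining {Grace, Iris, Jack, Olga, Leo}; on the smaller side: {Grace, Jack, Olga, Leo} → Iris is next (Iris > Grace).
  Step 3: remaining {Grace, Jack, Olga, Leo}; on the smaller side: {Jack, Olga, Leo} → Grace is next (Grace > Olga).
  Step 4: remaining {Jack, Olga, Leo}; on the smaller side: {Jack, Leo} → Olga is next (Olga > Leo).
  Step 5: remaining {Jack, Leo}; on the smaller side: {Jack} → Leo is next (Leo > Jack).
  Step 6: only Jack remains → lowest.
Final ranking (highest to lowest):

Kate > Iris > Grace > Olga > Leo > Jack


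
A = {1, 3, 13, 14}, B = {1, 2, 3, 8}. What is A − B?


A = {1, 3, 13, 14}
B = {1, 2, 3, 8}
Operation: difference A − B
In A but not B: 13, 14

{13, 14}


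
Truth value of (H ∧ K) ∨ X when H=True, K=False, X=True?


H = True, K = False, X = True
Expression: (H ∧ K) ∨ X
Step 1: H ∧ K = True AND False = False
Step 2: (False) ∨ X = False OR True = True

True


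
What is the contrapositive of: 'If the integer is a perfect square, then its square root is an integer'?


Original: If the integer is a perfect square, then its square root is an integer
Contrapositive: If ¬Q, then ¬P
Negate Q: not (its square root is an integer)
Negate P: not (the integer is a perfect square)

If not (its square root is an integer), then not (the integer is a perfect square).


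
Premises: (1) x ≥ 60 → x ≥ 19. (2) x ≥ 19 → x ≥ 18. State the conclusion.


Hypothetical syllogism: P → Q, Q → R ⊢ P → R
Premise 1: x ≥ 60 → x ≥ 19
Premise 2: x ≥ 19 → x ≥ 18
Chain the implications: the middle term (x ≥ 19) links the two.
Conclusion: If x ≥ 60, then x ≥ 18.

If x ≥ 60, then x ≥ 18.


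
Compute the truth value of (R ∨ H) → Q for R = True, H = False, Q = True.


R = True, H = False, Q = True
Step 1: R ∨ H = True OR False = True
Step 2: (True) → Q: false only when antecedent=True and Q=False.
Result: True

True


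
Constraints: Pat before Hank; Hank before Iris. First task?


Constraints: Pat before Hank; Hank before Iris
The first task can have nothing scheduled before it, so it must never appear on the right of a 'before'.
Tasks appearing after some 'before': Hank, Iris.
The only task not in that list is Pat → it is first.

Pat


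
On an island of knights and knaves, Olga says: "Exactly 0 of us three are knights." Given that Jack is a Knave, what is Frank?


Olga claims exactly 0 knights among Olga, Jack, Frank.
Given: Jack is a Knave.

Case 1: Olga is a Knight (tells truth)
  Then exactly 0 of the three are knights.
  Counting Olga, Jack: 1 knight(s) so far. Need -1 more → impossible.
Case 2: Olga is a Knave (lies)
  Then the count is NOT 0.
  If Frank = Knave, count = 0 = 0 → claim would be true, contradicts lie.
  If Frank = Knight, count = 1 ≠ 0 → lie confirmed ✓

Frank is a Knight.

Knight


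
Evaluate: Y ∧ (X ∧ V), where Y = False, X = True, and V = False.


Y = False, X = True, V = False
Step 1: X ∧ V = True AND False = False
Step 2: Y ∧ False = False AND False = False
AND is true only when ALL operands are true.

False


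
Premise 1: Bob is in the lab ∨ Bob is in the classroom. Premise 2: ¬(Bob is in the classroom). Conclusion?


Disjunctive syllogism: P ∨ Q, ¬P ⊢ Q
Disjunction: Bob is in the lab ∨ Bob is in the classroom
We know it is not the case that Bob is in the classroom.
By disjunctive syllogism, the other disjunct must be true.

Bob is in the lab


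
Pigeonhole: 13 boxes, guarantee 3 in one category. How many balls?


Pigeonhole: to guarantee k in one of n categories, need (k-1)×n + 1.
k = 3, n = 13
Minimum = (3-1) × 13 + 1 = 2 × 13 + 1

27


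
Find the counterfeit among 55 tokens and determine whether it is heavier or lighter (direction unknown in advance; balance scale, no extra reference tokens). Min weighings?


Let n = 55. 110 possibilities (n tokens × lighter/heavier); each weighing has 3 outcomes.
Bound for k weighings: say the first weighing puts j tokens on each pan. If it tips, the 2j weighed tokens remain suspects (each with a known direction) and k-1 weighings give 3^(k-1) outcomes; 3^(k-1) is odd, so 2j ≤ 3^(k-1) - 1. If it balances, the n - 2j unweighed tokens remain with direction unknown: 2(n - 2j) ≤ 3^(k-1) - 1 by the same parity argument. Adding, n ≤ (3^(k-1) - 1) + (3^(k-1) - 1)/2 = (3^k - 3)/2, and the classical three-group strategy achieves this (3 tokens in 2 weighings, 12 in 3, 39 in 4, 120 in 5).
So we need the smallest k with (3^k - 3)/2 ≥ 55.
k = 4: (3^4 - 3)/2 = 39 < 55 ✗
k = 5: (3^5 - 3)/2 = 120 ≥ 55 ✓

5


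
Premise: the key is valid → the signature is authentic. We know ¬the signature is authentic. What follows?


Modus tollens: P → Q, ¬Q ⊢ ¬P
P: the key is valid
Q: the signature is authentic
We have P → Q and Q is false.
By modus tollens, P must be false.

It is not the case that the key is valid


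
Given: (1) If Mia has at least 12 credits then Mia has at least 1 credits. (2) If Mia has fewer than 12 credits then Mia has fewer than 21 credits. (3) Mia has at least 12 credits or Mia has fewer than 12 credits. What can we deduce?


Constructive dilemma: (P → Q) ∧ (R → S), P ∨ R ⊢ Q ∨ S
Premise 1: Mia has at least 12 credits → Mia has at least 1 credits
Premise 2: Mia has fewer than 12 credits → Mia has fewer than 21 credits
Premise 3: Mia has at least 12 credits ∨ Mia has fewer than 12 credits
Case 1: Assuming Mia has at least 12 credits, then by Premise 1, Mia has at least 1 credits.
Case 2: Assuming Mia has fewer than 12 credits, then by Premise 2, Mia has fewer than 21 credits.
Since one of Mia has at least 12 credits or Mia has fewer than 12 credits must hold, we get Mia has at least 1 credits or Mia has fewer than 21 credits.

Mia has at least 1 credits or Mia has fewer than 21 credits.


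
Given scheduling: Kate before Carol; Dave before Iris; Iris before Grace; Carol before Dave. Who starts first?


Constraints: Kate before Carol; Dave before Iris; Iris before Grace; Carol before Dave
The first task can have nothing scheduled before it, so it must never appear on the right of a 'before'.
Tasks appearing after some 'before': Carol, Iris, Grace, Dave.
The only task not in that list is Kate → it is first.

Kate
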